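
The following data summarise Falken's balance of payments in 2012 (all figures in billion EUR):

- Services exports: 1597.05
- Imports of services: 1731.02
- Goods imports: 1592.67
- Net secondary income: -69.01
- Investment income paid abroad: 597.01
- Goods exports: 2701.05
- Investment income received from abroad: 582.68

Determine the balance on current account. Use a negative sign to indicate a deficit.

891.07

Goods balance = 2701.05 - 1592.67 = 1108.38
Services balance = 1597.05 - 1731.02 = -133.97
Trade balance (goods + services) = 1108.38 + (-133.97) = 974.41
Net primary income = 582.68 - 597.01 = -14.33
Net secondary income = -69.01
Current account = 974.41 + (-14.33) + (-69.01) = 891.07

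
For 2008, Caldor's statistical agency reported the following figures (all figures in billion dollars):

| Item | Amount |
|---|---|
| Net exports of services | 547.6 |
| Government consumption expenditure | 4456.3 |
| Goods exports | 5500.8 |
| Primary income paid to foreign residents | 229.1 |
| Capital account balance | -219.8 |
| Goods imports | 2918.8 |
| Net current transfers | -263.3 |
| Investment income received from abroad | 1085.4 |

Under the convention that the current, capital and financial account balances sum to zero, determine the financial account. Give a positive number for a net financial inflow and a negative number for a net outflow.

-3502.8

Goods balance = 5500.8 - 2918.8 = 2582.0
Services balance = 547.6
Trade balance (goods + services) = 2582.0 + 547.6 = 3129.6
Net primary income = 1085.4 - 229.1 = 856.3
Net secondary income = -263.3
Current account = 3129.6 + 856.3 + (-263.3) = 3722.6
Financial account = -(3722.6 + (-219.8)) = -3502.8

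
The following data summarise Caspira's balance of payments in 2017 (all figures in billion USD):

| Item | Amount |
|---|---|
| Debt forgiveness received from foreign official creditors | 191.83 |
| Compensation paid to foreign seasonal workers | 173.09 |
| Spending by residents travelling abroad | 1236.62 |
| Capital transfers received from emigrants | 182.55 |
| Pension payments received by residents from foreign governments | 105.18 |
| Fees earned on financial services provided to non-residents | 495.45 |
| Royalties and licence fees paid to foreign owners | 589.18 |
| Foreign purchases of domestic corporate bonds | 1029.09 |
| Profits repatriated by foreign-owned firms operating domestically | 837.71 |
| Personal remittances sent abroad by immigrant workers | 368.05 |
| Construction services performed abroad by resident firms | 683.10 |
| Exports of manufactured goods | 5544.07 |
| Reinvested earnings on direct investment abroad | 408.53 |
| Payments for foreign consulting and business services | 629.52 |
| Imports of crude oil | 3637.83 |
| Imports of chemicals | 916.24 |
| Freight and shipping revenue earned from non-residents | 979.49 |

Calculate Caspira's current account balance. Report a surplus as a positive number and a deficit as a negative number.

Goods: 5544.07 - 916.24 - 3637.83 = 990.00
Services: 979.49 + 495.45 + 683.10 - 589.18 - 1236.62 - 629.52 = -297.28
Primary income: -173.09 + 408.53 - 837.71 = -602.27
Secondary income: -368.05 + 105.18 = -262.87
Current account = 990.00 + (-297.28) + (-602.27) + (-262.87) = -172.42
(Excluded from the current account — capital account: debt forgiveness received from foreign official creditors 191.83, capital transfers received from emigrants 182.55; financial account: foreign purchases of domestic corporate bonds 1029.09.)

-172.42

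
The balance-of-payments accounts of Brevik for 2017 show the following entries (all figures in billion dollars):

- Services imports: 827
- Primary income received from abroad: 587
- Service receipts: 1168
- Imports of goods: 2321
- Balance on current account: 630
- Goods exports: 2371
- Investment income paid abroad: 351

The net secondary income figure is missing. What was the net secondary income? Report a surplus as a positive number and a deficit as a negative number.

3

Current account = goods balance + services balance + net primary income + net secondary income
Sum of the known components = 627
Net secondary income = CA - (known components) = 630 - 627 = 3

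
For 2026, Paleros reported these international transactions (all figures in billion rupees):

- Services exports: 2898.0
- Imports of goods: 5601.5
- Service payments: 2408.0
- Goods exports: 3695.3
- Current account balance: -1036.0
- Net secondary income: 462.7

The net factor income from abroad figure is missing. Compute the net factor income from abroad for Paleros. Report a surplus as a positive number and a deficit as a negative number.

Current account = goods balance + services balance + net primary income + net secondary income
Sum of the known components = -953.5
Net factor income from abroad = CA - (known components) = -1036.0 - (-953.5) = -82.5

-82.5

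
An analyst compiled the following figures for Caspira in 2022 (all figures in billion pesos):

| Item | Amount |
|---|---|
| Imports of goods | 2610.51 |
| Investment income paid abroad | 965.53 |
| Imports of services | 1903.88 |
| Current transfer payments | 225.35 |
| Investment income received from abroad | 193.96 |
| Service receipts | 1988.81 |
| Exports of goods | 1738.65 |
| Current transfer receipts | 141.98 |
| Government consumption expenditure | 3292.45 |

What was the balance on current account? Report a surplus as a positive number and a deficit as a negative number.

Goods balance = 1738.65 - 2610.51 = -871.86
Services balance = 1988.81 - 1903.88 = 84.93
Trade balance (goods + services) = -871.86 + 84.93 = -786.93
Net primary income = 193.96 - 965.53 = -771.57
Net secondary income = 141.98 - 225.35 = -83.37
Current account = -786.93 + (-771.57) + (-83.37) = -1641.87

-1641.87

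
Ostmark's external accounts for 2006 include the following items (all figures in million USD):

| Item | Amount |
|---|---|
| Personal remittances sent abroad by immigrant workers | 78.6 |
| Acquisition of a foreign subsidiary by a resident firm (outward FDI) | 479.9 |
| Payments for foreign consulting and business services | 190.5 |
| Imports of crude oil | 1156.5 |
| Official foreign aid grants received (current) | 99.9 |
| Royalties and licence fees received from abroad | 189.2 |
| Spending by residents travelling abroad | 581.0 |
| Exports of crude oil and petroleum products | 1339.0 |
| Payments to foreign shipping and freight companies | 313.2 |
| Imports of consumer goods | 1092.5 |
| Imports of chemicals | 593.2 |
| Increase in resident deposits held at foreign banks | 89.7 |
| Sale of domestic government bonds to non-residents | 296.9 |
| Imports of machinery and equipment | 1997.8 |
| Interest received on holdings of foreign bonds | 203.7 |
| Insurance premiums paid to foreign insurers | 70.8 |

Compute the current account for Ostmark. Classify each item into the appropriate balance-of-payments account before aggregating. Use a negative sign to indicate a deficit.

Goods: 1339.0 - 1156.5 - 1997.8 - 1092.5 - 593.2 = -3501.0
Services: -70.8 - 581.0 + 189.2 - 313.2 - 190.5 = -966.3
Primary income: 203.7
Secondary income: 99.9 - 78.6 = 21.3
Current account = (-3501.0) + (-966.3) + 203.7 + 21.3 = -4242.3
(Excluded from the current account — financial account: acquisition of a foreign subsidiary by a resident firm (outward FDI) 479.9, increase in resident deposits held at foreign banks 89.7, sale of domestic government bonds to non-residents 296.9.)

-4242.3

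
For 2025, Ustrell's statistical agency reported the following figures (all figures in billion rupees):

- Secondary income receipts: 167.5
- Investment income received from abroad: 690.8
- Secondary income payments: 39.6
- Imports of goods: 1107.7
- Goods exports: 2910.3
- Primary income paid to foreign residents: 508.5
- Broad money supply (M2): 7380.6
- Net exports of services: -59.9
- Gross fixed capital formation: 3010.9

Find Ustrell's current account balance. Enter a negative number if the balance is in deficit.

2052.9

Goods balance = 2910.3 - 1107.7 = 1802.6
Services balance = -59.9
Trade balance (goods + services) = 1802.6 + (-59.9) = 1742.7
Net primary income = 690.8 - 508.5 = 182.3
Net secondary income = 167.5 - 39.6 = 127.9
Current account = 1742.7 + 182.3 + 127.9 = 2052.9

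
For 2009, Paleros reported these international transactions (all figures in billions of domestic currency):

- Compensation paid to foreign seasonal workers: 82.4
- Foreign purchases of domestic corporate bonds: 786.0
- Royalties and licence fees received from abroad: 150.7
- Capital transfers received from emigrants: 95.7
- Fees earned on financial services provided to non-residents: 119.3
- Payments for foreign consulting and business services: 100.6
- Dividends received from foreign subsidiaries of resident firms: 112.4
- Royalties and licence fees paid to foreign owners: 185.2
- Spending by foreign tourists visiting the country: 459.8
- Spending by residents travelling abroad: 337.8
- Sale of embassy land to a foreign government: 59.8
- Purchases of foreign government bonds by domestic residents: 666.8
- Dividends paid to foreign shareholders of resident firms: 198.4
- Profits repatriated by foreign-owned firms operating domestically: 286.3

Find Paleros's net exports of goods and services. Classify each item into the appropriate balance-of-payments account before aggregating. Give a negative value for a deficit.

106.2

Services: 150.7 - 100.6 + 119.3 - 185.2 - 337.8 + 459.8 = 106.2
Trade balance = 0.0 + 106.2 = 106.2
(Excluded from the trade balance — primary income: compensation paid to foreign seasonal workers 82.4, dividends received from foreign subsidiaries of resident firms 112.4, dividends paid to foreign shareholders of resident firms 198.4, profits repatriated by foreign-owned firms operating domestically 286.3; financial account: foreign purchases of domestic corporate bonds 786.0, purchases of foreign government bonds by domestic residents 666.8; capital account: capital transfers received from emigrants 95.7, sale of embassy land to a foreign government 59.8.)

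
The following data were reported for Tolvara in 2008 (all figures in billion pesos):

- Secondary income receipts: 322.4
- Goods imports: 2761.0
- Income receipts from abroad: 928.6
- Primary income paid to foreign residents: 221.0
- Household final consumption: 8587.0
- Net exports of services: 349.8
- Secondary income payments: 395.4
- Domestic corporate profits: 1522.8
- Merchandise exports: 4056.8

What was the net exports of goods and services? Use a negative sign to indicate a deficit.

Goods balance = 4056.8 - 2761.0 = 1295.8
Services balance = 349.8
Trade balance (goods + services) = 1295.8 + 349.8 = 1645.6

1645.6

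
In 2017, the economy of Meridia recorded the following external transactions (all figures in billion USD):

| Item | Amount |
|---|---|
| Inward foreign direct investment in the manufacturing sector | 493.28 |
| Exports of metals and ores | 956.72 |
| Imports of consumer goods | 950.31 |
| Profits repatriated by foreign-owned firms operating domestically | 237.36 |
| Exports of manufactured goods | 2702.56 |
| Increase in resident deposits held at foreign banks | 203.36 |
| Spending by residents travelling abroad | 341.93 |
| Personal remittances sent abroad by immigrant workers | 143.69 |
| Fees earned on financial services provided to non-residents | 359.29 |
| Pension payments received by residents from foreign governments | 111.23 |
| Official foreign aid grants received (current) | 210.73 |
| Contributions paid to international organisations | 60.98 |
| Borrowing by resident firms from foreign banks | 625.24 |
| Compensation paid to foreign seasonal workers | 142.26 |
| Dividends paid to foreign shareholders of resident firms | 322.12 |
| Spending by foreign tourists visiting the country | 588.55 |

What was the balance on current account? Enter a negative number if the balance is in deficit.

Goods: -950.31 + 2702.56 + 956.72 = 2708.97
Services: 359.29 + 588.55 - 341.93 = 605.91
Primary income: -142.26 - 237.36 - 322.12 = -701.74
Secondary income: -143.69 + 210.73 + 111.23 - 60.98 = 117.29
Current account = 2708.97 + 605.91 + (-701.74) + 117.29 = 2730.43
(Excluded from the current account — financial account: inward foreign direct investment in the manufacturing sector 493.28, increase in resident deposits held at foreign banks 203.36, borrowing by resident firms from foreign banks 625.24.)

2730.43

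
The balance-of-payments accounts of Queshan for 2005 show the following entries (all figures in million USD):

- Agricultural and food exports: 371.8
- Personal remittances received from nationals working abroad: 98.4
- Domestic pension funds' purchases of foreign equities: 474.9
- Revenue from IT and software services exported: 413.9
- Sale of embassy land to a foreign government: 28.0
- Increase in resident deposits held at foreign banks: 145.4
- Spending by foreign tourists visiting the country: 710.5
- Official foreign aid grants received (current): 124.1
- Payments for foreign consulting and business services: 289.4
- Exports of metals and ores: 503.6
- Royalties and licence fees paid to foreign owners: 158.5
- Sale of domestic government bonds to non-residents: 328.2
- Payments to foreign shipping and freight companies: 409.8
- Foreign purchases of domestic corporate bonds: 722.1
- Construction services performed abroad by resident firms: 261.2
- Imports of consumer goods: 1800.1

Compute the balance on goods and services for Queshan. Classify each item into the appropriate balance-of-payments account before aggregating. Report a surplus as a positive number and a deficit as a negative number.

Goods: -1800.1 + 371.8 + 503.6 = -924.7
Services: -158.5 + 413.9 + 710.5 - 409.8 - 289.4 + 261.2 = 527.9
Trade balance = -924.7 + 527.9 = -396.8
(Excluded from the trade balance — secondary income: personal remittances received from nationals working abroad 98.4, official foreign aid grants received (current) 124.1; financial account: domestic pension funds' purchases of foreign equities 474.9, increase in resident deposits held at foreign banks 145.4, sale of domestic government bonds to non-residents 328.2, foreign purchases of domestic corporate bonds 722.1; capital account: sale of embassy land to a foreign government 28.0.)

-396.8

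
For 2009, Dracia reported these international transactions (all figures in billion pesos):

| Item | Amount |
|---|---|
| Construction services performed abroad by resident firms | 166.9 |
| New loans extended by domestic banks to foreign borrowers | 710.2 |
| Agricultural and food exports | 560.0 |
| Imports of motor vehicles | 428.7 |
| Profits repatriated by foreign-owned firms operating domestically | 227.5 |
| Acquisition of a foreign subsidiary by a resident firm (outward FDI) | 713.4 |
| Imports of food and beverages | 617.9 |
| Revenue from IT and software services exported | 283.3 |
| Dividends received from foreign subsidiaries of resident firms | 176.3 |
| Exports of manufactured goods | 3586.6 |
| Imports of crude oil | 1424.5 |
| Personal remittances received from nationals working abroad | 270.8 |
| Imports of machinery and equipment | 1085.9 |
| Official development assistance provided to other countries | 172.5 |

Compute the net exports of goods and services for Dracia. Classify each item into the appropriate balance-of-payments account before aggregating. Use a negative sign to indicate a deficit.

1039.8

Goods: -617.9 + 560.0 - 1085.9 - 428.7 + 3586.6 - 1424.5 = 589.6
Services: 166.9 + 283.3 = 450.2
Trade balance = 589.6 + 450.2 = 1039.8
(Excluded from the trade balance — financial account: new loans extended by domestic banks to foreign borrowers 710.2, acquisition of a foreign subsidiary by a resident firm (outward FDI) 713.4; primary income: profits repatriated by foreign-owned firms operating domestically 227.5, dividends received from foreign subsidiaries of resident firms 176.3; secondary income: personal remittances received from nationals working abroad 270.8, official development assistance provided to other countries 172.5.)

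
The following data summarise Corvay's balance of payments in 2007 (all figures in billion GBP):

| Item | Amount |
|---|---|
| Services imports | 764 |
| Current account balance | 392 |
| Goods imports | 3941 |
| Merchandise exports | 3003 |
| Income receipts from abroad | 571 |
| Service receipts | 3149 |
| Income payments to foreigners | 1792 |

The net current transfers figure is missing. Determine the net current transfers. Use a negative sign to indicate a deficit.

166

Current account = goods balance + services balance + net primary income + net secondary income
Sum of the known components = 226
Net current transfers = CA - (known components) = 392 - 226 = 166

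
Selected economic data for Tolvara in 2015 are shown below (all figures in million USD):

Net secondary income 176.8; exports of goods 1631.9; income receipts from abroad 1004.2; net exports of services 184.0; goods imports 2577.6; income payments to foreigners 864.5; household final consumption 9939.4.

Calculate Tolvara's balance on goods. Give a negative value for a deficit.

Goods balance = 1631.9 - 2577.6 = -945.7

-945.7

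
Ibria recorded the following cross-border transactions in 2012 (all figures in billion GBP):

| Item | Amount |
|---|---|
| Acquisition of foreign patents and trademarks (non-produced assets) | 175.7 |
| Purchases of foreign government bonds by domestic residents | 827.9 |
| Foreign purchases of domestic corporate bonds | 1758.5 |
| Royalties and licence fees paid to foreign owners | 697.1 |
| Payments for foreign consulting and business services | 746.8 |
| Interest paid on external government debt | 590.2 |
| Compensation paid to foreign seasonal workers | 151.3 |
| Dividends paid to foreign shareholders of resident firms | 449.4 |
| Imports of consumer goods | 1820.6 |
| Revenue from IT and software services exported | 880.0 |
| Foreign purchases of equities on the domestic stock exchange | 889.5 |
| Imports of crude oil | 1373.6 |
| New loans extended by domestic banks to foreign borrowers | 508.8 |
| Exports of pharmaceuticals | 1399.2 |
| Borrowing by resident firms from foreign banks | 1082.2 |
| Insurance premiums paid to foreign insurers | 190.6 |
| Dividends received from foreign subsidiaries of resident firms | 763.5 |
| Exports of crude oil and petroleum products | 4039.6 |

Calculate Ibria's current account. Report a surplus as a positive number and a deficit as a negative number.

1062.7

Goods: 4039.6 - 1820.6 + 1399.2 - 1373.6 = 2244.6
Services: -746.8 - 190.6 - 697.1 + 880.0 = -754.5
Primary income: 763.5 - 151.3 - 590.2 - 449.4 = -427.4
Current account = 2244.6 + (-754.5) + (-427.4) = 1062.7
(Excluded from the current account — capital account: acquisition of foreign patents and trademarks (non-produced assets) 175.7; financial account: purchases of foreign government bonds by domestic residents 827.9, foreign purchases of domestic corporate bonds 1758.5, foreign purchases of equities on the domestic stock exchange 889.5, new loans extended by domestic banks to foreign borrowers 508.8, borrowing by resident firms from foreign banks 1082.2.)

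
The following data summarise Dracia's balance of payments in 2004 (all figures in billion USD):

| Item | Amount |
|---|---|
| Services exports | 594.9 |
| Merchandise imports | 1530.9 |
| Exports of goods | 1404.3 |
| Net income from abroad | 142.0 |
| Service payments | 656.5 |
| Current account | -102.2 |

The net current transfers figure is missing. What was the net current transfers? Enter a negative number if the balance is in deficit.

Current account = goods balance + services balance + net primary income + net secondary income
Sum of the known components = -46.2
Net current transfers = CA - (known components) = -102.2 - (-46.2) = -56.0

-56.0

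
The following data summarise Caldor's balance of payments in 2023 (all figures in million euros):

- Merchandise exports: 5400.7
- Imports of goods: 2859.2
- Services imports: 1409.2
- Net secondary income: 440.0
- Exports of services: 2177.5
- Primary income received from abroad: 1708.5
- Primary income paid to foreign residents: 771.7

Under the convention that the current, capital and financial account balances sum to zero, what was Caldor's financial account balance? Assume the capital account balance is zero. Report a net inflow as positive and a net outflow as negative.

-4686.6

Goods balance = 5400.7 - 2859.2 = 2541.5
Services balance = 2177.5 - 1409.2 = 768.3
Trade balance (goods + services) = 2541.5 + 768.3 = 3309.8
Net primary income = 1708.5 - 771.7 = 936.8
Net secondary income = 440.0
Current account = 3309.8 + 936.8 + 440.0 = 4686.6
Financial account = -(4686.6) = -4686.6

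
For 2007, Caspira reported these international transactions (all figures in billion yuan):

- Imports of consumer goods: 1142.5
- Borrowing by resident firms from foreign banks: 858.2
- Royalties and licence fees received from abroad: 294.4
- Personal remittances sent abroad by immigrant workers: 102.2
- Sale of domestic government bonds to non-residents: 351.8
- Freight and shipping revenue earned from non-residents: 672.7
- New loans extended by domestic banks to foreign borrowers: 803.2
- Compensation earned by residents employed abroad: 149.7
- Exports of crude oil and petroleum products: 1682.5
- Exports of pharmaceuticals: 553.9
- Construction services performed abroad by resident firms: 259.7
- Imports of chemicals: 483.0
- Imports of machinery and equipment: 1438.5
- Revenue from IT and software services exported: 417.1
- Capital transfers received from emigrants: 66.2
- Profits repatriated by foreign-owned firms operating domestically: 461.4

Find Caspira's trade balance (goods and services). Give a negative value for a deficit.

816.3

Goods: -1438.5 + 553.9 - 483.0 - 1142.5 + 1682.5 = -827.6
Services: 417.1 + 259.7 + 294.4 + 672.7 = 1643.9
Trade balance = -827.6 + 1643.9 = 816.3
(Excluded from the trade balance — financial account: borrowing by resident firms from foreign banks 858.2, sale of domestic government bonds to non-residents 351.8, new loans extended by domestic banks to foreign borrowers 803.2; secondary income: personal remittances sent abroad by immigrant workers 102.2; primary income: compensation earned by residents employed abroad 149.7, profits repatriated by foreign-owned firms operating domestically 461.4; capital account: capital transfers received from emigrants 66.2.)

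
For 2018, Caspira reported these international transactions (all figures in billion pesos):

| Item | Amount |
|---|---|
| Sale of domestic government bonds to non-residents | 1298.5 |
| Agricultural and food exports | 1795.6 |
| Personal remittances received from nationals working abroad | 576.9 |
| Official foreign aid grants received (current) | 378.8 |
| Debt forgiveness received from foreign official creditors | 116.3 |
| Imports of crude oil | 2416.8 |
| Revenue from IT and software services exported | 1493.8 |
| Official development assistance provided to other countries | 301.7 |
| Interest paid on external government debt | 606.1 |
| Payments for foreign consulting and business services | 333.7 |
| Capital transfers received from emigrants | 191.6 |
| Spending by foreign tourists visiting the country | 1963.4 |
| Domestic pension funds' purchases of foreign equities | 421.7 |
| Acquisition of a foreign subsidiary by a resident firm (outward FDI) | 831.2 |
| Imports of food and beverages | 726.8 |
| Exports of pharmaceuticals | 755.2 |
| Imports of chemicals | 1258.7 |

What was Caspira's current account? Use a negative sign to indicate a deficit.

1319.9

Goods: -2416.8 - 726.8 + 755.2 + 1795.6 - 1258.7 = -1851.5
Services: 1963.4 + 1493.8 - 333.7 = 3123.5
Primary income: -606.1
Secondary income: 576.9 - 301.7 + 378.8 = 654.0
Current account = (-1851.5) + 3123.5 + (-606.1) + 654.0 = 1319.9
(Excluded from the current account — financial account: sale of domestic government bonds to non-residents 1298.5, domestic pension funds' purchases of foreign equities 421.7, acquisition of a foreign subsidiary by a resident firm (outward FDI) 831.2; capital account: debt forgiveness received from foreign official creditors 116.3, capital transfers received from emigrants 191.6.)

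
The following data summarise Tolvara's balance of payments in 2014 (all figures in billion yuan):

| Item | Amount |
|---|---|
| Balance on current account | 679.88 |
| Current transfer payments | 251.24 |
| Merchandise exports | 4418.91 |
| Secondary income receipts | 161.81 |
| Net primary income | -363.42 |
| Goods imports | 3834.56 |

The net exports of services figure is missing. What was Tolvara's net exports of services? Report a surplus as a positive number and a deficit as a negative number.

Current account = goods balance + services balance + net primary income + net secondary income
Sum of the known components = 131.50
Net exports of services = CA - (known components) = 679.88 - 131.50 = 548.38

548.38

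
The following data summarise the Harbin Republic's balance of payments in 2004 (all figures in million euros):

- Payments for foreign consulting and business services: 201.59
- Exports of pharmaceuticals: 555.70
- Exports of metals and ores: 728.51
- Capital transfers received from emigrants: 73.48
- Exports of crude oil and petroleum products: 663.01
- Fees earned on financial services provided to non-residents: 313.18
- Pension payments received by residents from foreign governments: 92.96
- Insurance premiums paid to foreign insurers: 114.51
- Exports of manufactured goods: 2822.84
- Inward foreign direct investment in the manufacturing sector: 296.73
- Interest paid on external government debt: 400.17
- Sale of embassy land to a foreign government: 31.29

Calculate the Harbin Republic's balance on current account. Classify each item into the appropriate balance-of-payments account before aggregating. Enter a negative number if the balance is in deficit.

Goods: 555.70 + 663.01 + 2822.84 + 728.51 = 4770.06
Services: -201.59 - 114.51 + 313.18 = -2.92
Primary income: -400.17
Secondary income: 92.96
Current account = 4770.06 + (-2.92) + (-400.17) + 92.96 = 4459.93
(Excluded from the current account — capital account: capital transfers received from emigrants 73.48, sale of embassy land to a foreign government 31.29; financial account: inward foreign direct investment in the manufacturing sector 296.73.)

4459.93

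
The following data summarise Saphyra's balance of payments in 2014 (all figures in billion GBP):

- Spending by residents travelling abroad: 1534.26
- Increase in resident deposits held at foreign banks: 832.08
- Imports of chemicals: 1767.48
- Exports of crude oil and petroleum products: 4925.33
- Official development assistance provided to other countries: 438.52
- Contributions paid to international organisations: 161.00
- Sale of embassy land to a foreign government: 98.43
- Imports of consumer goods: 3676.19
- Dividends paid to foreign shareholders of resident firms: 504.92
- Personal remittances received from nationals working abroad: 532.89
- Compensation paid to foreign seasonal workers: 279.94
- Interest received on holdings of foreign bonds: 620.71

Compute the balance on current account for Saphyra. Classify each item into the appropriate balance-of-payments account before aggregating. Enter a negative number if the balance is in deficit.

Goods: -3676.19 - 1767.48 + 4925.33 = -518.34
Services: -1534.26
Primary income: -504.92 + 620.71 - 279.94 = -164.15
Secondary income: -438.52 - 161.00 + 532.89 = -66.63
Current account = (-518.34) + (-1534.26) + (-164.15) + (-66.63) = -2283.38
(Excluded from the current account — financial account: increase in resident deposits held at foreign banks 832.08; capital account: sale of embassy land to a foreign government 98.43.)

-2283.38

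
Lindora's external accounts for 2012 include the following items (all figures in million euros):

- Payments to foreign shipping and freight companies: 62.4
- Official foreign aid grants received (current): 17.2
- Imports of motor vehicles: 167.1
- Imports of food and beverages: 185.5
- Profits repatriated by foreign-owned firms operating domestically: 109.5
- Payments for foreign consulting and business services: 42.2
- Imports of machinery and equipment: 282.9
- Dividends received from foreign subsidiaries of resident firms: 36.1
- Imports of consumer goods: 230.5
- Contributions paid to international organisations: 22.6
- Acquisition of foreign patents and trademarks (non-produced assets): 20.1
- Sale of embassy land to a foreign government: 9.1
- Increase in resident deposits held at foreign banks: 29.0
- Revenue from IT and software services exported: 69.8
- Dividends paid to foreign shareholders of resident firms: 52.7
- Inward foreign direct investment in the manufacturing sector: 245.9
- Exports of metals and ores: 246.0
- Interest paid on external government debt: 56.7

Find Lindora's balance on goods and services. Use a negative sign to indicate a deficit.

Goods: -282.9 - 167.1 + 246.0 - 185.5 - 230.5 = -620.0
Services: -62.4 - 42.2 + 69.8 = -34.8
Trade balance = -620.0 + (-34.8) = -654.8
(Excluded from the trade balance — secondary income: official foreign aid grants received (current) 17.2, contributions paid to international organisations 22.6; primary income: profits repatriated by foreign-owned firms operating domestically 109.5, dividends received from foreign subsidiaries of resident firms 36.1, dividends paid to foreign shareholders of resident firms 52.7, interest paid on external government debt 56.7; capital account: acquisition of foreign patents and trademarks (non-produced assets) 20.1, sale of embassy land to a foreign government 9.1; financial account: increase in resident deposits held at foreign banks 29.0, inward foreign direct investment in the manufacturing sector 245.9.)

-654.8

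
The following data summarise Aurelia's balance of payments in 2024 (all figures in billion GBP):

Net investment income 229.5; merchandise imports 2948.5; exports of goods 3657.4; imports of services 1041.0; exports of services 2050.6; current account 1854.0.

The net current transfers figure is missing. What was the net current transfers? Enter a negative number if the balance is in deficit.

-94.0

Current account = goods balance + services balance + net primary income + net secondary income
Sum of the known components = 1948.0
Net current transfers = CA - (known components) = 1854.0 - 1948.0 = -94.0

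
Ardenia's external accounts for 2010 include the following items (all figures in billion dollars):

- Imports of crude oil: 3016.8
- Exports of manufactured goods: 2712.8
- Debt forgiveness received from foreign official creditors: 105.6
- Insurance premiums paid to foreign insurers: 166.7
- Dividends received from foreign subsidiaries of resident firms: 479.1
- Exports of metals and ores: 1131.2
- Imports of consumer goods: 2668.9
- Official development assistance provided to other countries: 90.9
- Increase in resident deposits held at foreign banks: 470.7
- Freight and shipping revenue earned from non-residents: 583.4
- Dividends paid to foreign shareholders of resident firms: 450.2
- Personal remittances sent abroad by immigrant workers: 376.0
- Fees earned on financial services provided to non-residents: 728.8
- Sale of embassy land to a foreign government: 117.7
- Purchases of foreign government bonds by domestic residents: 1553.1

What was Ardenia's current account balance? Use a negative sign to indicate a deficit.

-1134.2

Goods: 1131.2 + 2712.8 - 3016.8 - 2668.9 = -1841.7
Services: 728.8 - 166.7 + 583.4 = 1145.5
Primary income: -450.2 + 479.1 = 28.9
Secondary income: -376.0 - 90.9 = -466.9
Current account = (-1841.7) + 1145.5 + 28.9 + (-466.9) = -1134.2
(Excluded from the current account — capital account: debt forgiveness received from foreign official creditors 105.6, sale of embassy land to a foreign government 117.7; financial account: increase in resident deposits held at foreign banks 470.7, purchases of foreign government bonds by domestic residents 1553.1.)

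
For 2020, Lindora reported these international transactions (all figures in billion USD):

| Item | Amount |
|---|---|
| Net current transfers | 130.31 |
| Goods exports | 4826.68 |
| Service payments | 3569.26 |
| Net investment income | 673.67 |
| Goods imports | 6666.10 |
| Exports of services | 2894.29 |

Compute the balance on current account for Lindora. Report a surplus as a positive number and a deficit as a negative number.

-1710.41

Goods balance = 4826.68 - 6666.10 = -1839.42
Services balance = 2894.29 - 3569.26 = -674.97
Trade balance (goods + services) = -1839.42 + (-674.97) = -2514.39
Net primary income = 673.67
Net secondary income = 130.31
Current account = -2514.39 + 673.67 + 130.31 = -1710.41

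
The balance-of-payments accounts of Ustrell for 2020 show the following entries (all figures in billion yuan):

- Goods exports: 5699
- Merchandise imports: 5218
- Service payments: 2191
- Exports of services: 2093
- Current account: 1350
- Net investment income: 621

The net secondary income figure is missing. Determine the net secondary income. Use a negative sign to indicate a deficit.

346

Current account = goods balance + services balance + net primary income + net secondary income
Sum of the known components = 1004
Net secondary income = CA - (known components) = 1350 - 1004 = 346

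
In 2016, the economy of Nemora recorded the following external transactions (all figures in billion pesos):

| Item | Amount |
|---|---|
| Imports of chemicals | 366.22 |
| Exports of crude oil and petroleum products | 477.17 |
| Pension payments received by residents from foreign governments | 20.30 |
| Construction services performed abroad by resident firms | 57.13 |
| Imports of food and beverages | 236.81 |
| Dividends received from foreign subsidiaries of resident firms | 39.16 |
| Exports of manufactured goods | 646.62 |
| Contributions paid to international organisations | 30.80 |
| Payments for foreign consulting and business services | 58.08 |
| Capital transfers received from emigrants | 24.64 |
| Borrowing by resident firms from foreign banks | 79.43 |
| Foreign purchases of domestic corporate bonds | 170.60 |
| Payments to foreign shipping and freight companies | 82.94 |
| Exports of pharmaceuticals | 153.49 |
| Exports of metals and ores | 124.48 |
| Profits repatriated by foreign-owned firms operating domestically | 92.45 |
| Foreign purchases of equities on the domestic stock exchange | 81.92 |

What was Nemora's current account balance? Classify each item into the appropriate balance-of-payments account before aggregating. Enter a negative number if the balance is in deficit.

Goods: 153.49 + 646.62 + 477.17 - 236.81 - 366.22 + 124.48 = 798.73
Services: 57.13 - 82.94 - 58.08 = -83.89
Primary income: 39.16 - 92.45 = -53.29
Secondary income: 20.30 - 30.80 = -10.50
Current account = 798.73 + (-83.89) + (-53.29) + (-10.50) = 651.05
(Excluded from the current account — capital account: capital transfers received from emigrants 24.64; financial account: borrowing by resident firms from foreign banks 79.43, foreign purchases of domestic corporate bonds 170.60, foreign purchases of equities on the domestic stock exchange 81.92.)

651.05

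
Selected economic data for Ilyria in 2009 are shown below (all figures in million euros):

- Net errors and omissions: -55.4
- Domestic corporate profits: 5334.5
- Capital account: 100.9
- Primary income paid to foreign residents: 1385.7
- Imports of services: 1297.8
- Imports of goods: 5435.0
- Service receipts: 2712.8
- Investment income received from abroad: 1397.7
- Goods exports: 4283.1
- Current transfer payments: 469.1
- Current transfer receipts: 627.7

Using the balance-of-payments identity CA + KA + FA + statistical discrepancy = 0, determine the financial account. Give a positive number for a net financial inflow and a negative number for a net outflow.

Goods balance = 4283.1 - 5435.0 = -1151.9
Services balance = 2712.8 - 1297.8 = 1415.0
Trade balance (goods + services) = -1151.9 + 1415.0 = 263.1
Net primary income = 1397.7 - 1385.7 = 12.0
Net secondary income = 627.7 - 469.1 = 158.6
Current account = 263.1 + 12.0 + 158.6 = 433.7
Financial account = -(433.7 + 100.9 + (-55.4)) = -479.2

-479.2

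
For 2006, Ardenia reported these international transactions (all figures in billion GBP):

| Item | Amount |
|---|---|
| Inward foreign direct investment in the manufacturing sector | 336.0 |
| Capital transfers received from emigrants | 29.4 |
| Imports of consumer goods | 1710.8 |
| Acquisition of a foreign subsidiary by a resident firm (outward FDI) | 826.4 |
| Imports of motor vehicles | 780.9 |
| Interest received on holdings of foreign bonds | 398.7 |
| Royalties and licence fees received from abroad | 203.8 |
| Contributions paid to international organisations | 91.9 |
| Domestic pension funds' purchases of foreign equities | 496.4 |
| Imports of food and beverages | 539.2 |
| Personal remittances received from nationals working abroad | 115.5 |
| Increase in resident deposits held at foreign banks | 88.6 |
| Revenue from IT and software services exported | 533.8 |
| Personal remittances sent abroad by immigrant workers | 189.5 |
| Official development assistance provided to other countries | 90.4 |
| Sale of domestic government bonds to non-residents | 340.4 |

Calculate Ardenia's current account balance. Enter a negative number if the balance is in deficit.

-2150.9

Goods: -539.2 - 1710.8 - 780.9 = -3030.9
Services: 533.8 + 203.8 = 737.6
Primary income: 398.7
Secondary income: 115.5 - 189.5 - 90.4 - 91.9 = -256.3
Current account = (-3030.9) + 737.6 + 398.7 + (-256.3) = -2150.9
(Excluded from the current account — financial account: inward foreign direct investment in the manufacturing sector 336.0, acquisition of a foreign subsidiary by a resident firm (outward FDI) 826.4, domestic pension funds' purchases of foreign equities 496.4, increase in resident deposits held at foreign banks 88.6, sale of domestic government bonds to non-residents 340.4; capital account: capital transfers received from emigrants 29.4.)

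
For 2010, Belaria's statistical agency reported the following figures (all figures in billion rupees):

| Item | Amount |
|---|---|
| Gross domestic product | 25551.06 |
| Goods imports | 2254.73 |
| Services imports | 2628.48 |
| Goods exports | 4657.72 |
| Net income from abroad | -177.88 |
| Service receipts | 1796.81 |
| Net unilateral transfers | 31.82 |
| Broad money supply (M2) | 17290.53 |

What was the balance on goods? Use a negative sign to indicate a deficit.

2402.99

Goods balance = 4657.72 - 2254.73 = 2402.99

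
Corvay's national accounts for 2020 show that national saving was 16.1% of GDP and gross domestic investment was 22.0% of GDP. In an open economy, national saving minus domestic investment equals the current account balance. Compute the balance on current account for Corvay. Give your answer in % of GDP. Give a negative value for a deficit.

-5.9

CA = S - I = 16.1 - 22.0 = -5.9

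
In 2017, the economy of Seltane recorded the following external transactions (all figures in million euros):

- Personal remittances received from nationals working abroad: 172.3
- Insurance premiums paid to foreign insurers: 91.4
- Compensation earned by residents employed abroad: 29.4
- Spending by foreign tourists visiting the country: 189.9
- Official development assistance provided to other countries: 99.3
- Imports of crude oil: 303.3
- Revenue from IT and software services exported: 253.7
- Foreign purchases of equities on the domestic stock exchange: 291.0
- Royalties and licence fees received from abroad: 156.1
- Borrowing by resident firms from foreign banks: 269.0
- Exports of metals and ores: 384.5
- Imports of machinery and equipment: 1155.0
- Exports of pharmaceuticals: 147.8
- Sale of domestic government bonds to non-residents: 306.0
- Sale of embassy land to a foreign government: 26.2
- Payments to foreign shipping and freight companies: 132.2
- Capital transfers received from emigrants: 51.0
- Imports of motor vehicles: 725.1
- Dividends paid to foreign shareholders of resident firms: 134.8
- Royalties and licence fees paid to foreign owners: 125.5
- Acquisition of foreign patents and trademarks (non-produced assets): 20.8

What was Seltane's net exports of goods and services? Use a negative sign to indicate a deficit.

-1400.5

Goods: -725.1 - 303.3 + 147.8 + 384.5 - 1155.0 = -1651.1
Services: 156.1 + 253.7 + 189.9 - 125.5 - 91.4 - 132.2 = 250.6
Trade balance = -1651.1 + 250.6 = -1400.5
(Excluded from the trade balance — secondary income: personal remittances received from nationals working abroad 172.3, official development assistance provided to other countries 99.3; primary income: compensation earned by residents employed abroad 29.4, dividends paid to foreign shareholders of resident firms 134.8; financial account: foreign purchases of equities on the domestic stock exchange 291.0, borrowing by resident firms from foreign banks 269.0, sale of domestic government bonds to non-residents 306.0; capital account: sale of embassy land to a foreign government 26.2, capital transfers received from emigrants 51.0, acquisition of foreign patents and trademarks (non-produced assets) 20.8.)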